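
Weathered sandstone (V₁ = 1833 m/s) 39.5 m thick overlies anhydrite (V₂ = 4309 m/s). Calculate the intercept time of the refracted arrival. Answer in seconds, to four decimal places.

0.0390 s

θ_c = arcsin(V₁/V₂) = arcsin(1833/4309) = 25.18°; cos θ_c = 0.9050.
tᵢ = 2h·cos θ_c / V₁ = 2·39.5·0.9050 / 1833 = 0.03900 s.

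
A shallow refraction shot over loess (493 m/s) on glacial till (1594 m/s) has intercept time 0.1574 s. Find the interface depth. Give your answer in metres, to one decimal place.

h = tᵢ·V₁·V₂ / (2·√(V₂²−V₁²)).
√(V₂²−V₁²) = √(1594² − 493²) = 1515.8 m/s.
h = 0.1574 s × 493 × 1594 / (2 × 1515.8) = 40.80 m.

40.8 m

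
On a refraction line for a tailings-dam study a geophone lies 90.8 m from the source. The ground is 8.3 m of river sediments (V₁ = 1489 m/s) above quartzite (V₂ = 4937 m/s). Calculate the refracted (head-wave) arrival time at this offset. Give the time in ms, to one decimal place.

29.0 ms

θ_c = arcsin(V₁/V₂) = arcsin(1489/4937) = 17.55°, cos θ_c = 0.9534.
Intercept time tᵢ = 2h cos θ_c / V₁ = 2·8.3·0.9534/1489 = 0.01063 s.
t = x/V₂ + tᵢ = 90.8/4937 + 0.01063 = 0.02902 s.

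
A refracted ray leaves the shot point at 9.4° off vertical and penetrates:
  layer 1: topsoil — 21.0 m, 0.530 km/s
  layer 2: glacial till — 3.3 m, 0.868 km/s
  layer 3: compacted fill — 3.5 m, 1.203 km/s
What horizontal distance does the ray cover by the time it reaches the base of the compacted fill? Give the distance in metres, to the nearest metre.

Apply Snell's law at each interface; in layer i the horizontal offset is hᵢ·tan θᵢ.
Layer 1: θ = 9.40°; offset = 21.0·tan 9.40° = 3.477 m.
Layer 2: sin θ = 0.868·sin 9.4°/0.530 = 0.2675, θ = 15.51°; offset = 3.3·tan 15.51° = 0.916 m.
Layer 3: sin θ = 1.203·sin 9.4°/0.530 = 0.3707, θ = 21.76°; offset = 3.5·tan 21.76° = 1.397 m.
Summing the layer offsets gives 5.790 m.

6 m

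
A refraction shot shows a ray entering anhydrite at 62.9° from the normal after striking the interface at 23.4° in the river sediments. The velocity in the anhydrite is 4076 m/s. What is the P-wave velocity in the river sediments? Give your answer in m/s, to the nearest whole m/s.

sin 23.4° = 0.3971; sin 62.9° = 0.8902.
V₁ = V₂·(sin θ₁/sin θ₂) = 4076·(0.3971/0.8902) = 1818.41 m/s.

1818 m/s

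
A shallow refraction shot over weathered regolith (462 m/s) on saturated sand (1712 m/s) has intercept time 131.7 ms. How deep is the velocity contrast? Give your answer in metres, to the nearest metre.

h = tᵢ·V₁·V₂ / (2·√(V₂²−V₁²)).
√(V₂²−V₁²) = √(1712² − 462²) = 1648.5 m/s.
h = 0.1317 s × 462 × 1712 / (2 × 1648.5) = 31.59 m.

32 m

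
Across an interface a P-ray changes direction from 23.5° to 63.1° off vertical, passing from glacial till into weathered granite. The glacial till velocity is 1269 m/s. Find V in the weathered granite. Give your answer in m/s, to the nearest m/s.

2838 m/s

sin 23.5° = 0.3987; sin 63.1° = 0.8918.
V₂ = V₁·(sin θ₂/sin θ₁) = 1269·(0.8918/0.3987) = 2838.10 m/s.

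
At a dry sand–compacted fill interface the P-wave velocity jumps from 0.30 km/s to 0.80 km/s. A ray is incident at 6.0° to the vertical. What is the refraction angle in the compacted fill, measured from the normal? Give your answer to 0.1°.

16.2°

sin θ₁/V₁ = sin θ₂/V₂ ⇒ sin θ₂ = 0.80·sin 6.0°/0.30 = 0.80·0.1045/0.30 = 0.2787.
θ₂ = sin⁻¹(0.2787) = 16.19° (from vertical).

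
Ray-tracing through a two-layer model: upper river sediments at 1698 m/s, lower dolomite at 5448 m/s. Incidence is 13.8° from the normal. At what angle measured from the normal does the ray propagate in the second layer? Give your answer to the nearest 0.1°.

49.9°

sin θ₁/V₁ = sin θ₂/V₂ ⇒ sin θ₂ = 5448·sin 13.8°/1698 = 5448·0.2385/1698 = 0.7653.
θ₂ = arcsin 0.7653 = 49.94° from the normal.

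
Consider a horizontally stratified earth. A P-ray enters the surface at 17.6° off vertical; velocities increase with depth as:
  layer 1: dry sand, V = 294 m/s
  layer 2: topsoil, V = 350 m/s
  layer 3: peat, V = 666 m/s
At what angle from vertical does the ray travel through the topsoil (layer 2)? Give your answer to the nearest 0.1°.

Ray parameter p = sin 17.6° / 294 = 1.0285e-03 s/m.
sin θ_2 = p·V_2 = 1.0285e-03 × 350 = 0.3600.
θ_2 = arcsin 0.3600 = 21.10°.

21.1°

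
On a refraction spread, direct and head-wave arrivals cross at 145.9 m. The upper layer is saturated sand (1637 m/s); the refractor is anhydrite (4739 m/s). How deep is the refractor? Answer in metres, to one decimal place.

50.9 m

x_cross = 2h·√((V₂+V₁)/(V₂−V₁)) → h = x_cross / (2·√((V₂+V₁)/(V₂−V₁))).
√((V₂+V₁)/(V₂−V₁)) = √((4739+1637)/(4739−1637)) = 1.4337.
h = 145.9 / (2·1.4337) = 50.88 m.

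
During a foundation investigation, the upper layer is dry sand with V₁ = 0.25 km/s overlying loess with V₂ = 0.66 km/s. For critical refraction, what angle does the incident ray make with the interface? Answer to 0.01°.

At critical incidence the refracted ray runs along the interface (θ₂ = 90°), so sin θ_c = V₁/V₂.
θ_c = arcsin(0.25/0.66) = arcsin 0.3788 = 22.26°.
Measured from the interface: 90° − 22.26° = 67.74°.

67.74°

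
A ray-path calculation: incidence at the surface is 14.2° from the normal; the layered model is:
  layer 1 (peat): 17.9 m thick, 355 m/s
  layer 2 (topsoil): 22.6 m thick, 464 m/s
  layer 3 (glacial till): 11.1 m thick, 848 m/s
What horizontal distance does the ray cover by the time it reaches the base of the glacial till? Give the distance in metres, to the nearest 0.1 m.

Ray parameter p = sin 14.2° / 355 m/s = 6.9101e-04 s/m.
Layer 1: θ = 14.20°; offset = 17.9·tan 14.20° = 4.529 m.
Layer 2: sin θ = p·464 = 0.3206 → θ = 18.70°; offset = 22.6·tan 18.70° = 7.650 m.
Layer 3: sin θ = p·848 = 0.5860 → θ = 35.87°; offset = 11.1·tan 35.87° = 8.027 m.
Σ offsets = 20.206 m.

20.2 m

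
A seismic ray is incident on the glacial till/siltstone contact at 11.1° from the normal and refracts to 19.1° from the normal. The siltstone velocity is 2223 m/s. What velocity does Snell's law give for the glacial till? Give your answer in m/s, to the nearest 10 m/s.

sin 11.1° = 0.1925; sin 19.1° = 0.3272.
V₁ = V₂·(sin θ₁/sin θ₂) = 2223·(0.1925/0.3272) = 1307.92 m/s.

1310 m/s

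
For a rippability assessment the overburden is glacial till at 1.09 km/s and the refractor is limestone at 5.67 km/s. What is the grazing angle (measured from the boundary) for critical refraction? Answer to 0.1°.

78.9°

Critical incidence: sin θ_c = V₁/V₂ = 1.09/5.67 = 0.1922.
θ_c = arcsin 0.1922 = 11.08°.
Measured from the interface: 90° − 11.08° = 78.92°.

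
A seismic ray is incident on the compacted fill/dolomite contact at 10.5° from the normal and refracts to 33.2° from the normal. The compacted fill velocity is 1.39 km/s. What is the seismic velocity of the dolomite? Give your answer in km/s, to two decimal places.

Snell's law: sin 10.5°/V₁ = sin 33.2°/V₂.
V₂ = V₁·sin 33.2°/sin 10.5° = 1.39 × 3.0047 = 4.18 km/s.

4.18 km/s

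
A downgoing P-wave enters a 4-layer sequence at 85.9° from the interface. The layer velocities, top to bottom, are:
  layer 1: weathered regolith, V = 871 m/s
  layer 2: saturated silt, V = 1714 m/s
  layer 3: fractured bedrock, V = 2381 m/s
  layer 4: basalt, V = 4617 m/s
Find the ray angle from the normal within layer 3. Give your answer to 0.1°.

From the normal: θ₁ = 90° − 85.9° = 4.1°.
Ray parameter p = sin 4.1° / 871 = 8.2087e-05 s/m.
sin θ_3 = p·V_3 = 8.2087e-05 × 2381 = 0.1954.
θ_3 = 11.27° from the vertical.

11.3°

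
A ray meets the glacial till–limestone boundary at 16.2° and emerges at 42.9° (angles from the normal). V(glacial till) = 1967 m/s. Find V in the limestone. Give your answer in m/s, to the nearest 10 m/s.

4800 m/s

sin 16.2° = 0.2790; sin 42.9° = 0.6807.
V₂ = V₁·(sin θ₂/sin θ₁) = 1967·(0.6807/0.2790) = 4799.36 m/s.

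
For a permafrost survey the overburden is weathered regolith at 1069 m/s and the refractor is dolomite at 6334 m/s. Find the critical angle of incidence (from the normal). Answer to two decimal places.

Critical incidence: sin θ_c = V₁/V₂ = 1069/6334 = 0.1688.
θ_c = arcsin 0.1688 = 9.72°.

9.72°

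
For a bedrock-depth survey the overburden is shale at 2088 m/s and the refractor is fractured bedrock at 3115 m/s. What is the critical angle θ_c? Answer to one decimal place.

Critical incidence: sin θ_c = V₁/V₂ = 2088/3115 = 0.6703.
θ_c = arcsin 0.6703 = 42.09°.

42.1°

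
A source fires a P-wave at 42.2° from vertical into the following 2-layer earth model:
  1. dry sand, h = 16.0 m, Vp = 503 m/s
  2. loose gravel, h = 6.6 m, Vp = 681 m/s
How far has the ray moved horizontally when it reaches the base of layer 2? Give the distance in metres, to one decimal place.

Apply Snell's law at each interface; in layer i the horizontal offset is hᵢ·tan θᵢ.
Layer 1: θ = 42.20°; offset = 16.0·tan 42.20° = 14.508 m.
Layer 2: sin θ = 681·sin 42.2°/503 = 0.9094, θ = 65.43°; offset = 6.6·tan 65.43° = 14.433 m.
Total horizontal offset = 28.941 m.

28.9 m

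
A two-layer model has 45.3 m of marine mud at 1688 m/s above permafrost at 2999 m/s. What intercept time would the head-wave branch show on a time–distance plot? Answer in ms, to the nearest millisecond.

θ_c = arcsin(V₁/V₂) = arcsin(1688/2999) = 34.25°; cos θ_c = 0.8266.
tᵢ = 2h·cos θ_c / V₁ = 2·45.3·0.8266 / 1688 = 0.04436 s.

44 ms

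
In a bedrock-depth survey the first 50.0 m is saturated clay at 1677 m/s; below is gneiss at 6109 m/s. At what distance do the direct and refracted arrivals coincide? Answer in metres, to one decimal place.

θ_c = arcsin(1677/6109) = 15.93°, so cos θ_c = 0.9616 and tᵢ = 2h cos θ_c/V₁ = 0.0573 s.
At crossover x/V₁ = x/V₂ + tᵢ ⇒ x = tᵢ/(1/V₁ − 1/V₂) = 0.05734/(5.9630e-04 − 1.6369e-04) = 132.54 m.

132.5 m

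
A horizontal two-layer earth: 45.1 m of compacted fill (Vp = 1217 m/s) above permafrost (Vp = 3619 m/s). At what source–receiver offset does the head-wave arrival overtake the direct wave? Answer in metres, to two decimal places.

x_cross = 2h·√((V₂+V₁)/(V₂−V₁)).
(V₂+V₁)/(V₂−V₁) = (3619+1217)/(3619−1217) = 2.0133; √ = 1.4189.
x_cross = 2·45.1·1.4189 = 127.99 m.

127.99 m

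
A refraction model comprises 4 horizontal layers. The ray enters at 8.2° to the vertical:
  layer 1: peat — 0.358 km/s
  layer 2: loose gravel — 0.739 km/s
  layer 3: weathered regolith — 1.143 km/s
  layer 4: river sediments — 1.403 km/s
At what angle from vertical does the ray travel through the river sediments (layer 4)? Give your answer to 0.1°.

34.0°

Snell's law across each interface conserves sin θ / V, so sin θ_4 = V_4·sin θ₁/V₁.
sin θ_4 = 1.403 × sin 8.2° / 0.358 = 0.5590.
θ_4 = arcsin 0.5590 = 33.98°.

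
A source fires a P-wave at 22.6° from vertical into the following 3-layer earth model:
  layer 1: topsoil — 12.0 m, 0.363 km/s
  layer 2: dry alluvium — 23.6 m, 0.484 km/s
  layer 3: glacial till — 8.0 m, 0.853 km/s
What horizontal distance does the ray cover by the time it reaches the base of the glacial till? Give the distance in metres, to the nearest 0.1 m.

35.9 m

Ray parameter p = sin 22.6° / 0.363 km/s = 1.0587e+00 s/km.
Layer 1: θ = 22.60°; offset = 12.0·tan 22.60° = 4.995 m.
Layer 2: sin θ = p·0.484 = 0.5124 → θ = 30.82°; offset = 23.6·tan 30.82° = 14.081 m.
Layer 3: sin θ = p·0.853 = 0.9030 → θ = 64.56°; offset = 8.0·tan 64.56° = 16.818 m.
Total horizontal offset = 35.895 m.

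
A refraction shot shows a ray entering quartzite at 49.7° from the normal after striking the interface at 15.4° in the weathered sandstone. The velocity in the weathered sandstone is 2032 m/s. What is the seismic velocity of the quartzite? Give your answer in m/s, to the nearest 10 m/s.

5840 m/s

Snell's law: sin 15.4°/V₁ = sin 49.7°/V₂.
V₂ = V₁·sin 49.7°/sin 15.4° = 2032 × 2.8720 = 5835.84 m/s.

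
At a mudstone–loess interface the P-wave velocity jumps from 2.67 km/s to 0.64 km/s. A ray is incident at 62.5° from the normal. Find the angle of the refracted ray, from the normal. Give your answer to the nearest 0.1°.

sin θ₁/V₁ = sin θ₂/V₂ ⇒ sin θ₂ = 0.64·sin 62.5°/2.67 = 0.64·0.8870/2.67 = 0.2126.
θ₂ = arcsin 0.2126 = 12.28° from the normal.

12.3°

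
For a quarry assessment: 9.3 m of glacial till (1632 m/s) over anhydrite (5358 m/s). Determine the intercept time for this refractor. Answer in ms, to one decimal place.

θ_c = arcsin(V₁/V₂) = arcsin(1632/5358) = 17.73°; cos θ_c = 0.9525.
tᵢ = 2h·cos θ_c / V₁ = 2·9.3·0.9525 / 1632 = 0.01086 s.

10.9 ms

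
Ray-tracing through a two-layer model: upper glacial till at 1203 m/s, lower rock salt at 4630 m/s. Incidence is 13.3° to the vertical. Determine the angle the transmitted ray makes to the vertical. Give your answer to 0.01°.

62.30°

sin θ₁/V₁ = sin θ₂/V₂ ⇒ sin θ₂ = 4630·sin 13.3°/1203 = 4630·0.2300/1203 = 0.8854.
θ₂ = arcsin 0.8854 = 62.30° from the normal.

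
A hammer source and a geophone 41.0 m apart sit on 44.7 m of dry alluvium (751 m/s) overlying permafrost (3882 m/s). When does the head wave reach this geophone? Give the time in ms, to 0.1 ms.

127.4 ms

t = x/V₂ + 2h·√(V₂²−V₁²)/(V₁V₂).
√(V₂²−V₁²) = √(3882²−751²) = 3808.7 m/s; delay term = 2·44.7·3808.7/(751·3882) = 0.11679 s.
t = 41.0/3882 + 0.11679 = 0.12735 s.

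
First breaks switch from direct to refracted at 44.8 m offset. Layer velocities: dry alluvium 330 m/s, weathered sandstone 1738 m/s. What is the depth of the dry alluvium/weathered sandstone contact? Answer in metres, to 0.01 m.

18.48 m

h = (x_cross/2)·√((V₂−V₁)/(V₂+V₁)).
(V₂−V₁)/(V₂+V₁) = (1738−330)/(1738+330) = 0.6809; √ = 0.8251.
h = (44.8/2)·0.8251 = 18.48 m.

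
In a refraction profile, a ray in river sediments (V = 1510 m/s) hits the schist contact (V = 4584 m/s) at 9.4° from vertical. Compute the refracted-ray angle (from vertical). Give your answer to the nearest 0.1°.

sin θ₁/V₁ = sin θ₂/V₂ ⇒ sin θ₂ = 4584·sin 9.4°/1510 = 4584·0.1633/1510 = 0.4958.
θ₂ = arcsin 0.4958 = 29.72° from the normal.

29.7°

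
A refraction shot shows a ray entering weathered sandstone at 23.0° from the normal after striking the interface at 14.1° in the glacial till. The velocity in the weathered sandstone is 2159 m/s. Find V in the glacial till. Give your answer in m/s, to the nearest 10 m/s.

Snell's law: sin 14.1°/V₁ = sin 23.0°/V₂.
V₁ = V₂·sin 14.1°/sin 23.0° = 2159 × 0.6235 = 1346.10 m/s.

1350 m/s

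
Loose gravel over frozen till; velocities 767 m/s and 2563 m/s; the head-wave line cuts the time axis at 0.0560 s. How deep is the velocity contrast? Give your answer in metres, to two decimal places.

22.51 m

h = tᵢ·V₁·V₂ / (2·√(V₂²−V₁²)).
√(V₂²−V₁²) = √(2563² − 767²) = 2445.5 m/s.
h = 0.056 s × 767 × 2563 / (2 × 2445.5) = 22.51 m.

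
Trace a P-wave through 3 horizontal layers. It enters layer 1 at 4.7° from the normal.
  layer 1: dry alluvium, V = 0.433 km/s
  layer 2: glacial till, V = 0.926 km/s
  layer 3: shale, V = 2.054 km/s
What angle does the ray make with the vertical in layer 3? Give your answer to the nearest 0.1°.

Ray parameter p = sin 4.7° / 0.433 = 1.8923e-01 s/km.
sin θ_3 = p·V_3 = 1.8923e-01 × 2.054 = 0.3887.
θ_3 = 22.87° from the vertical.

22.9°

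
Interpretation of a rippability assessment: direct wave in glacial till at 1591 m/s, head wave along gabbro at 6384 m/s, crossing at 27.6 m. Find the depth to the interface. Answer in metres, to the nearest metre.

11 m

x_cross = 2h·√((V₂+V₁)/(V₂−V₁)) → h = x_cross / (2·√((V₂+V₁)/(V₂−V₁))).
√((V₂+V₁)/(V₂−V₁)) = √((6384+1591)/(6384−1591)) = 1.2899.
h = 27.6 / (2·1.2899) = 10.70 m.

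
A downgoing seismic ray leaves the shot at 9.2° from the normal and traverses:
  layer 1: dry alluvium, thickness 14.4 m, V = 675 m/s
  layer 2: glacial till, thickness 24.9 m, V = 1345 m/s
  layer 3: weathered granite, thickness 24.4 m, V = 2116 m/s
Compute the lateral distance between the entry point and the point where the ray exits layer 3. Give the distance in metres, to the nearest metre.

Apply Snell's law at each interface; in layer i the horizontal offset is hᵢ·tan θᵢ.
Layer 1: θ = 9.20°; offset = 14.4·tan 9.20° = 2.332 m.
Layer 2: sin θ = 1345·sin 9.2°/675 = 0.3186, θ = 18.58°; offset = 24.9·tan 18.58° = 8.369 m.
Layer 3: sin θ = 2116·sin 9.2°/675 = 0.5012, θ = 30.08°; offset = 24.4·tan 30.08° = 14.132 m.
Σ offsets = 24.833 m.

25 m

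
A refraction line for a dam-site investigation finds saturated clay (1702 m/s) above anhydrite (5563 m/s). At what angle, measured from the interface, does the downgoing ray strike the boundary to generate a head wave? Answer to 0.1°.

At critical incidence the refracted ray runs along the interface (θ₂ = 90°), so sin θ_c = V₁/V₂.
θ_c = arcsin(1702/5563) = arcsin 0.3060 = 17.82°.
Measured from the interface: 90° − 17.82° = 72.18°.

72.2°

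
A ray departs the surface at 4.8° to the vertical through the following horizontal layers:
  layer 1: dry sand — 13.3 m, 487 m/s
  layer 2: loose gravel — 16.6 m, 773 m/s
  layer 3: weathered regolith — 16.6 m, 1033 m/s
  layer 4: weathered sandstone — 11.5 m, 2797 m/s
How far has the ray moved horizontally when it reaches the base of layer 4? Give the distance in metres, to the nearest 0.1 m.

Ray parameter p = sin 4.8° / 487 m/s = 1.7182e-04 s/m.
Layer 1: θ = 4.80°; offset = 13.3·tan 4.80° = 1.117 m.
Layer 2: sin θ = p·773 = 0.1328 → θ = 7.63°; offset = 16.6·tan 7.63° = 2.225 m.
Layer 3: sin θ = p·1033 = 0.1775 → θ = 10.22°; offset = 16.6·tan 10.22° = 2.994 m.
Layer 4: sin θ = p·2797 = 0.4806 → θ = 28.72°; offset = 11.5·tan 28.72° = 6.302 m.
Summing the layer offsets gives 12.638 m.

12.6 m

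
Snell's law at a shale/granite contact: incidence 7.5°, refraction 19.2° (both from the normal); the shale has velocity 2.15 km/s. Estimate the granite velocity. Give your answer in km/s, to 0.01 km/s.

sin 7.5° = 0.1305; sin 19.2° = 0.3289.
V₂ = V₁·(sin θ₂/sin θ₁) = 2.15·(0.3289/0.1305) = 5.42 km/s.

5.42 km/s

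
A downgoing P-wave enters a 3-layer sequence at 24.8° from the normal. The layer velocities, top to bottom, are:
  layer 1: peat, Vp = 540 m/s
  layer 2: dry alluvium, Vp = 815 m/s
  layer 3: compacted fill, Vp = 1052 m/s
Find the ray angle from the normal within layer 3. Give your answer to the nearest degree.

55°

Ray parameter p = sin 24.8° / 540 = 7.7676e-04 s/m.
sin θ_3 = p·V_3 = 7.7676e-04 × 1052 = 0.8172.
θ_3 = 54.80° from the vertical.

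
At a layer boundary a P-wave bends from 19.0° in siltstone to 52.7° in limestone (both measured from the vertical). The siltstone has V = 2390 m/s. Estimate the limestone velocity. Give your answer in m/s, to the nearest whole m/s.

Snell's law: sin 19.0°/V₁ = sin 52.7°/V₂.
V₂ = V₁·sin 52.7°/sin 19.0° = 2390 × 2.4433 = 5839.58 m/s.

5840 m/s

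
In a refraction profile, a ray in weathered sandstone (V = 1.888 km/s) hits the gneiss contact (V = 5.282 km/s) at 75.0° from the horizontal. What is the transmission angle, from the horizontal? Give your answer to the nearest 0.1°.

43.6°

Convert to the normal: θ₁ = 90° − 75.0° = 15.0°.
Snell's law: sin θ₂ = (V₂/V₁)·sin θ₁ = (5.282/1.888)·sin 15.0° = 0.7241.
θ₂ = sin⁻¹(0.7241) = 46.39° (from vertical).
From the interface: 90° − 46.39° = 43.61°.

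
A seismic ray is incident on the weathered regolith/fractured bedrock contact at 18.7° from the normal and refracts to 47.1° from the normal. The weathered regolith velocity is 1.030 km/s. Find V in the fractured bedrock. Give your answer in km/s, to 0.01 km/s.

Snell's law: sin 18.7°/V₁ = sin 47.1°/V₂.
V₂ = V₁·sin 47.1°/sin 18.7° = 1.030 × 2.2848 = 2.35 km/s.

2.35 km/s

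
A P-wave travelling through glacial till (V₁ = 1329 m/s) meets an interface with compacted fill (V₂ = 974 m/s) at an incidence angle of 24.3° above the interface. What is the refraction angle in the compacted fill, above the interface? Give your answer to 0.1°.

Angle from the normal: 90° − 24.3° = 65.7°.
sin θ₁/V₁ = sin θ₂/V₂ ⇒ sin θ₂ = 974·sin 65.7°/1329 = 974·0.9114/1329 = 0.6680.
θ₂ = sin⁻¹(0.6680) = 41.91° (from vertical).
From the interface: 90° − 41.91° = 48.09°.

48.1°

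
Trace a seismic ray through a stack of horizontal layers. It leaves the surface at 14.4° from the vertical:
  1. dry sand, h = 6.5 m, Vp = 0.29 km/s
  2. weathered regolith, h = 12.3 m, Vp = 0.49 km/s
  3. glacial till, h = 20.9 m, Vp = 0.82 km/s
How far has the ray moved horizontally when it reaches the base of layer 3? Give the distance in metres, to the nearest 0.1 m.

28.0 m

Ray parameter p = sin 14.4° / 0.29 km/s = 8.5755e-01 s/km.
Layer 1: θ = 14.40°; offset = 6.5·tan 14.40° = 1.669 m.
Layer 2: sin θ = p·0.49 = 0.4202 → θ = 24.85°; offset = 12.3·tan 24.85° = 5.696 m.
Layer 3: sin θ = p·0.82 = 0.7032 → θ = 44.68°; offset = 20.9·tan 44.68° = 20.670 m.
Summing the layer offsets gives 28.035 m.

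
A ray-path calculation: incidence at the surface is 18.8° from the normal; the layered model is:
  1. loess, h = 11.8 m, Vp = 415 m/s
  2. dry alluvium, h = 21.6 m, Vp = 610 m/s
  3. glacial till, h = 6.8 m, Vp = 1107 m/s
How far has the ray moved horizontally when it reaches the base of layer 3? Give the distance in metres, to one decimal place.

27.1 m

Apply Snell's law at each interface; in layer i the horizontal offset is hᵢ·tan θᵢ.
Layer 1: θ = 18.80°; offset = 11.8·tan 18.80° = 4.017 m.
Layer 2: sin θ = 610·sin 18.8°/415 = 0.4737, θ = 28.27°; offset = 21.6·tan 28.27° = 11.618 m.
Layer 3: sin θ = 1107·sin 18.8°/415 = 0.8596, θ = 59.28°; offset = 6.8·tan 59.28° = 11.441 m.
Total horizontal offset = 27.076 m.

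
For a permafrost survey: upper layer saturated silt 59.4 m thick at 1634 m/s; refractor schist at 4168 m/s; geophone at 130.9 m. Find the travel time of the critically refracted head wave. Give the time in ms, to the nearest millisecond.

98 ms

θ_c = arcsin(V₁/V₂) = arcsin(1634/4168) = 23.08°, cos θ_c = 0.9200.
Intercept time tᵢ = 2h cos θ_c / V₁ = 2·59.4·0.9200/1634 = 0.06689 s.
t = x/V₂ + tᵢ = 130.9/4168 + 0.06689 = 0.09829 s.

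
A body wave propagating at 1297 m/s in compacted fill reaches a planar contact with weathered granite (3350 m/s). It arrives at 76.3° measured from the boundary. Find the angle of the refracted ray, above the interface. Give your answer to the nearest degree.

Convert to the normal: θ₁ = 90° − 76.3° = 13.7°.
Snell's law: sin θ₂ = (V₂/V₁)·sin θ₁ = (3350/1297)·sin 13.7° = 0.6117.
θ₂ = arcsin 0.6117 = 37.71° from the normal.
From the interface: 90° − 37.71° = 52.29°.

52°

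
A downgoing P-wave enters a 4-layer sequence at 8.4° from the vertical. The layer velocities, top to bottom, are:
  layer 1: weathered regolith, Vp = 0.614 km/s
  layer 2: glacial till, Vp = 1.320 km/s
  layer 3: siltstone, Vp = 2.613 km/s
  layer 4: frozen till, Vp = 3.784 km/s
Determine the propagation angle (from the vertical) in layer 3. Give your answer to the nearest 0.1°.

38.4°

Snell's law across each interface conserves sin θ / V, so sin θ_3 = V_3·sin θ₁/V₁.
sin θ_3 = 2.613 × sin 8.4° / 0.614 = 0.6217.
θ_3 = arcsin 0.6217 = 38.44°.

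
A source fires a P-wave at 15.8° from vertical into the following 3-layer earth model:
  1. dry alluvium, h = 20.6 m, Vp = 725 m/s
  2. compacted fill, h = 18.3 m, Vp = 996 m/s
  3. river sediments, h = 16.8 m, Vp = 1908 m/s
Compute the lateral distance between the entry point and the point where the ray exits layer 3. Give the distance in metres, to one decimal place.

p = sin θ₁/V₁ = sin 15.8°/725 = 3.7556e-04 s/m is conserved through the stack.
Layer 1: θ = 15.80°; offset = 20.6·tan 15.80° = 5.829 m.
Layer 2: sin θ = p·996 = 0.3741 → θ = 21.97°; offset = 18.3·tan 21.97° = 7.381 m.
Layer 3: sin θ = p·1908 = 0.7166 → θ = 45.77°; offset = 16.8·tan 45.77° = 17.259 m.
Σ offsets = 30.469 m.

30.5 m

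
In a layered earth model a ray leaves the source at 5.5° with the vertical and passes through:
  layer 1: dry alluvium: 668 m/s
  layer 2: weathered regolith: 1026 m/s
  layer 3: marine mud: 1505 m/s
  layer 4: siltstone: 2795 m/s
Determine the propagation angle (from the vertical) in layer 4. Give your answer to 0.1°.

23.6°

Ray parameter p = sin 5.5° / 668 = 1.4348e-04 s/m.
sin θ_4 = p·V_4 = 1.4348e-04 × 2795 = 0.4010.
θ_4 = arcsin 0.4010 = 23.64°.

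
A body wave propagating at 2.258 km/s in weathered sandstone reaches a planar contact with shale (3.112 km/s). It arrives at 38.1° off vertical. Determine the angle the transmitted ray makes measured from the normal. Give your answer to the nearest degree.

Snell's law: sin θ₂ = (V₂/V₁)·sin θ₁ = (3.112/2.258)·sin 38.1° = 0.8504.
θ₂ = sin⁻¹(0.8504) = 58.26° (from vertical).

58°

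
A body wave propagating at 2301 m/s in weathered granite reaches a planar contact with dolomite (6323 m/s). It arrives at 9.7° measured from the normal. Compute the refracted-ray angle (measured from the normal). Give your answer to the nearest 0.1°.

Snell's law: sin θ₂ = (V₂/V₁)·sin θ₁ = (6323/2301)·sin 9.7° = 0.4630.
θ₂ = sin⁻¹(0.4630) = 27.58° (from vertical).

27.6°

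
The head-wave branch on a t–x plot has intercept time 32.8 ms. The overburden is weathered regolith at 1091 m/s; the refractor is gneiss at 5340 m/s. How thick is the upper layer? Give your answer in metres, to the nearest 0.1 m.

18.3 m

h = tᵢ·V₁·V₂ / (2·√(V₂²−V₁²)).
√(V₂²−V₁²) = √(5340² − 1091²) = 5227.4 m/s.
h = 0.0328 s × 1091 × 5340 / (2 × 5227.4) = 18.28 m.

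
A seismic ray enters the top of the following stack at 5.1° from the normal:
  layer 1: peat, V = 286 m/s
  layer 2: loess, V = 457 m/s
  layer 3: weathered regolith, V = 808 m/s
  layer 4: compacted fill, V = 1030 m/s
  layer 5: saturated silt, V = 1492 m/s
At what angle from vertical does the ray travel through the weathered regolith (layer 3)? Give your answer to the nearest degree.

Snell's law across each interface conserves sin θ / V, so sin θ_3 = V_3·sin θ₁/V₁.
sin θ_3 = 808 × sin 5.1° / 286 = 0.2511.
θ_3 = 14.55° from the vertical.

15°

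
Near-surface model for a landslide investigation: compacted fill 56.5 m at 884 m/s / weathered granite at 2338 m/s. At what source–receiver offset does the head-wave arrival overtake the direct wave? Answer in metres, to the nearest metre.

168 m

x_cross = 2h·√((V₂+V₁)/(V₂−V₁)).
(V₂+V₁)/(V₂−V₁) = (2338+884)/(2338−884) = 2.2160; √ = 1.4886.
x_cross = 2·56.5·1.4886 = 168.21 m.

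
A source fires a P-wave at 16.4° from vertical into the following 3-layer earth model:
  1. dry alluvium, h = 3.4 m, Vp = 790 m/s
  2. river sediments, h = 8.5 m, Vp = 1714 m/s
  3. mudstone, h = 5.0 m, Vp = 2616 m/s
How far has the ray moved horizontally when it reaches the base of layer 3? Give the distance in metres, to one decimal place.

Ray parameter p = sin 16.4° / 790 m/s = 3.5739e-04 s/m.
Layer 1: θ = 16.40°; offset = 3.4·tan 16.40° = 1.001 m.
Layer 2: sin θ = p·1714 = 0.6126 → θ = 37.78°; offset = 8.5·tan 37.78° = 6.588 m.
Layer 3: sin θ = p·2616 = 0.9349 → θ = 69.22°; offset = 5.0·tan 69.22° = 13.176 m.
Total horizontal offset = 20.764 m.

20.8 m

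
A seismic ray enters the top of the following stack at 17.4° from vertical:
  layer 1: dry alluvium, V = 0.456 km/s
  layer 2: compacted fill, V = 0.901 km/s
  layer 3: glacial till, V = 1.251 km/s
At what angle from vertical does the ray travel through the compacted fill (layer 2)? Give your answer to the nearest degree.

36°

Snell's law across each interface conserves sin θ / V, so sin θ_2 = V_2·sin θ₁/V₁.
sin θ_2 = 0.901 × sin 17.4° / 0.456 = 0.5909.
θ_2 = arcsin 0.5909 = 36.22°.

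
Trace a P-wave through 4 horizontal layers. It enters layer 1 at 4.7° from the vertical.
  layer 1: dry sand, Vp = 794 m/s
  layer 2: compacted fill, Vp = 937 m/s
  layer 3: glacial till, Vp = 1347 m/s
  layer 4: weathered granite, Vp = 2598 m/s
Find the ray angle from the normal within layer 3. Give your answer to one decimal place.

8.0°

Ray parameter p = sin 4.7° / 794 = 1.0320e-04 s/m.
sin θ_3 = p·V_3 = 1.0320e-04 × 1347 = 0.1390.
θ_3 = 7.99° from the vertical.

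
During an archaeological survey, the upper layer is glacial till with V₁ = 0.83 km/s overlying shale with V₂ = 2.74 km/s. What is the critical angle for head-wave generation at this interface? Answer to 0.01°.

17.63°

Critical incidence: sin θ_c = V₁/V₂ = 0.83/2.74 = 0.3029.
θ_c = arcsin 0.3029 = 17.63°.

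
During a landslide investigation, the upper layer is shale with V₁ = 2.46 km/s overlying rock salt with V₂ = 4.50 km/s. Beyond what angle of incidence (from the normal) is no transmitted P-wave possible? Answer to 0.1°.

33.1°

Critical incidence: sin θ_c = V₁/V₂ = 2.46/4.50 = 0.5467.
θ_c = arcsin 0.5467 = 33.14°.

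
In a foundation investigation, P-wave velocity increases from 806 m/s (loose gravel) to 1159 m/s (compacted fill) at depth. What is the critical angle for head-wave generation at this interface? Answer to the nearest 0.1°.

44.1°

At critical incidence the refracted ray runs along the interface (θ₂ = 90°), so sin θ_c = V₁/V₂.
θ_c = arcsin(806/1159) = arcsin 0.6954 = 44.06°.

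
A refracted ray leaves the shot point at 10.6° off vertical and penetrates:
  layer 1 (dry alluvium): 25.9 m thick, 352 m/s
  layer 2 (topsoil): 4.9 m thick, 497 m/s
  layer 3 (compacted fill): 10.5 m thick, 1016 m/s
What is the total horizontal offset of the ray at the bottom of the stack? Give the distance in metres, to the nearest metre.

p = sin θ₁/V₁ = sin 10.6°/352 = 5.2259e-04 s/m is conserved through the stack.
Layer 1: θ = 10.60°; offset = 25.9·tan 10.60° = 4.847 m.
Layer 2: sin θ = p·497 = 0.2597 → θ = 15.05°; offset = 4.9·tan 15.05° = 1.318 m.
Layer 3: sin θ = p·1016 = 0.5310 → θ = 32.07°; offset = 10.5·tan 32.07° = 6.579 m.
Summing the layer offsets gives 12.744 m.

13 m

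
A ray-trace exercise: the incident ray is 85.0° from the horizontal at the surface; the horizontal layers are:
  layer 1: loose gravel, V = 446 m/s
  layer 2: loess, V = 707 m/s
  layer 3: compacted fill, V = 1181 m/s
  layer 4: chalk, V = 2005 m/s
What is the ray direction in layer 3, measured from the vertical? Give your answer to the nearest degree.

From the normal: θ₁ = 90° − 85.0° = 5.0°.
Snell's law across each interface conserves sin θ / V, so sin θ_3 = V_3·sin θ₁/V₁.
sin θ_3 = 1181 × sin 5.0° / 446 = 0.2308.
θ_3 = 13.34° from the vertical.

13°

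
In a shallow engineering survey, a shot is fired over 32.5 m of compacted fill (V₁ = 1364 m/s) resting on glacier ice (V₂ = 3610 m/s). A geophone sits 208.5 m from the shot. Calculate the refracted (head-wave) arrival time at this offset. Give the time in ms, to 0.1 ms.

101.9 ms

θ_c = arcsin(V₁/V₂) = arcsin(1364/3610) = 22.20°, cos θ_c = 0.9259.
Intercept time tᵢ = 2h cos θ_c / V₁ = 2·32.5·0.9259/1364 = 0.04412 s.
t = x/V₂ + tᵢ = 208.5/3610 + 0.04412 = 0.10188 s.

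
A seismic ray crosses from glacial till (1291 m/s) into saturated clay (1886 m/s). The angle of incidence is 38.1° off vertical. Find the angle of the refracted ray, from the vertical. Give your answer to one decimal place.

sin θ₁/V₁ = sin θ₂/V₂ ⇒ sin θ₂ = 1886·sin 38.1°/1291 = 1886·0.6170/1291 = 0.9014.
θ₂ = sin⁻¹(0.9014) = 64.34° (from vertical).

64.3°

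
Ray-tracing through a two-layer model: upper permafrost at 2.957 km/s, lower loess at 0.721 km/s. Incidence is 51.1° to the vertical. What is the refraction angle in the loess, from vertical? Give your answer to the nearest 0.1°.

sin θ₁/V₁ = sin θ₂/V₂ ⇒ sin θ₂ = 0.721·sin 51.1°/2.957 = 0.721·0.7782/2.957 = 0.1898.
θ₂ = arcsin 0.1898 = 10.94° from the normal.

10.9°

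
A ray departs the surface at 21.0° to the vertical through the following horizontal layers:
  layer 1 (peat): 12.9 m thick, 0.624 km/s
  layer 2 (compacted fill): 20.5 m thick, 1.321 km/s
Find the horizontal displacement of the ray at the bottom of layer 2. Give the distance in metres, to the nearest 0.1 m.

Apply Snell's law at each interface; in layer i the horizontal offset is hᵢ·tan θᵢ.
Layer 1: θ = 21.00°; offset = 12.9·tan 21.00° = 4.952 m.
Layer 2: sin θ = 1.321·sin 21.0°/0.624 = 0.7587, θ = 49.35°; offset = 20.5·tan 49.35° = 23.872 m.
Summing the layer offsets gives 28.824 m.

28.8 m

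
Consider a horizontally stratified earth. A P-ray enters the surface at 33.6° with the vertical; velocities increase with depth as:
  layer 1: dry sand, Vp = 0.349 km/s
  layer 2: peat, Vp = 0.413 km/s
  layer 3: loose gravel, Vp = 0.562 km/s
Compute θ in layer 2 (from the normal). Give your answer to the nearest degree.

Ray parameter p = sin 33.6° / 0.349 = 1.5856e+00 s/km.
sin θ_2 = p·V_2 = 1.5856e+00 × 0.413 = 0.6549.
θ_2 = arcsin 0.6549 = 40.91°.

41°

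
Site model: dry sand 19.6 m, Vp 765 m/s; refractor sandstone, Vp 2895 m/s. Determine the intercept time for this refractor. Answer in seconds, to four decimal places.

0.0494 s

θ_c = arcsin(V₁/V₂) = arcsin(765/2895) = 15.32°; cos θ_c = 0.9645.
tᵢ = 2h·cos θ_c / V₁ = 2·19.6·0.9645 / 765 = 0.04942 s.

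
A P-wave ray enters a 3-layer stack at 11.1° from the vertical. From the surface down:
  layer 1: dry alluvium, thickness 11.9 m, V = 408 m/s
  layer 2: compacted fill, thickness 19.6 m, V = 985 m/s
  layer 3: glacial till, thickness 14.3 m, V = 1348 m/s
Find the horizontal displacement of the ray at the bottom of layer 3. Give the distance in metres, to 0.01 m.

24.41 m

Apply Snell's law at each interface; in layer i the horizontal offset is hᵢ·tan θᵢ.
Layer 1: θ = 11.10°; offset = 11.9·tan 11.10° = 2.3347 m.
Layer 2: sin θ = 985·sin 11.1°/408 = 0.4648, θ = 27.70°; offset = 19.6·tan 27.70° = 10.2887 m.
Layer 3: sin θ = 1348·sin 11.1°/408 = 0.6361, θ = 39.50°; offset = 14.3·tan 39.50° = 11.7880 m.
Total horizontal offset = 24.4114 m.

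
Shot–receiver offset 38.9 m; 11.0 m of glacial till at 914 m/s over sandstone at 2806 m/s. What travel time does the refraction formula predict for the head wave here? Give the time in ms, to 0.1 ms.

t = x/V₂ + 2h·√(V₂²−V₁²)/(V₁V₂).
√(V₂²−V₁²) = √(2806²−914²) = 2653.0 m/s; delay term = 2·11.0·2653.0/(914·2806) = 0.02276 s.
t = 38.9/2806 + 0.02276 = 0.03662 s.

36.6 ms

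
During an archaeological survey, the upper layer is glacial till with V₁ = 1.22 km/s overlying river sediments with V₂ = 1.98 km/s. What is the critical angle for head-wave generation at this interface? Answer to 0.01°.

Critical incidence: sin θ_c = V₁/V₂ = 1.22/1.98 = 0.6162.
θ_c = arcsin 0.6162 = 38.04°.

38.04°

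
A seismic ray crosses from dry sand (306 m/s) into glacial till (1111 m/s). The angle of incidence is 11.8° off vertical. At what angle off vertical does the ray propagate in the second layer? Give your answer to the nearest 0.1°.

47.9°

sin θ₁/V₁ = sin θ₂/V₂ ⇒ sin θ₂ = 1111·sin 11.8°/306 = 1111·0.2045/306 = 0.7425.
θ₂ = sin⁻¹(0.7425) = 47.94° (from vertical).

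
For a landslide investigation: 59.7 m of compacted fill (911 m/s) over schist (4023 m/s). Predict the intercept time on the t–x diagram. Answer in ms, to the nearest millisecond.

128 ms

θ_c = arcsin(V₁/V₂) = arcsin(911/4023) = 13.09°; cos θ_c = 0.9740.
tᵢ = 2h·cos θ_c / V₁ = 2·59.7·0.9740 / 911 = 0.12766 s.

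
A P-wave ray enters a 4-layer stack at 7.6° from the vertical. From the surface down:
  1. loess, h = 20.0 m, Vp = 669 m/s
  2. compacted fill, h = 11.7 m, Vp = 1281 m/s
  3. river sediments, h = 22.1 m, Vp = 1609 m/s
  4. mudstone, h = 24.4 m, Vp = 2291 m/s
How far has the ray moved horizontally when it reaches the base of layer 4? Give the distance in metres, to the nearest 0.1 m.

25.5 m

Ray parameter p = sin 7.6° / 669 m/s = 1.9769e-04 s/m.
Layer 1: θ = 7.60°; offset = 20.0·tan 7.60° = 2.669 m.
Layer 2: sin θ = p·1281 = 0.2532 → θ = 14.67°; offset = 11.7·tan 14.67° = 3.063 m.
Layer 3: sin θ = p·1609 = 0.3181 → θ = 18.55°; offset = 22.1·tan 18.55° = 7.415 m.
Layer 4: sin θ = p·2291 = 0.4529 → θ = 26.93°; offset = 24.4·tan 26.93° = 12.395 m.
Summing the layer offsets gives 25.542 m.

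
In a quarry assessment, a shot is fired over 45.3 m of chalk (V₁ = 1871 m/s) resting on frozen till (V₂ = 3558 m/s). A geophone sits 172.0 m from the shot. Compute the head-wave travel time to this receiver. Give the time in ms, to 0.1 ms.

89.5 ms

t = x/V₂ + 2h·√(V₂²−V₁²)/(V₁V₂).
√(V₂²−V₁²) = √(3558²−1871²) = 3026.3 m/s; delay term = 2·45.3·3026.3/(1871·3558) = 0.04119 s.
t = 172.0/3558 + 0.04119 = 0.08953 s.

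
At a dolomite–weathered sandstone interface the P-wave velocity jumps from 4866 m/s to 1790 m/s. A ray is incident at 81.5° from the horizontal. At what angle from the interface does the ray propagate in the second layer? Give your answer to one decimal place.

86.9°

Angle from the normal: 90° − 81.5° = 8.5°.
Snell's law: sin θ₂ = (V₂/V₁)·sin θ₁ = (1790/4866)·sin 8.5° = 0.0544.
θ₂ = sin⁻¹(0.0544) = 3.12° (from vertical).
From the interface: 90° − 3.12° = 86.88°.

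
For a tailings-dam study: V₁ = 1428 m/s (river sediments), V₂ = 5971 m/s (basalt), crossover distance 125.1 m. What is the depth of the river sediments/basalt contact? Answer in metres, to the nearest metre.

x_cross = 2h·√((V₂+V₁)/(V₂−V₁)) → h = x_cross / (2·√((V₂+V₁)/(V₂−V₁))).
√((V₂+V₁)/(V₂−V₁)) = √((5971+1428)/(5971−1428)) = 1.2762.
h = 125.1 / (2·1.2762) = 49.01 m.

49 m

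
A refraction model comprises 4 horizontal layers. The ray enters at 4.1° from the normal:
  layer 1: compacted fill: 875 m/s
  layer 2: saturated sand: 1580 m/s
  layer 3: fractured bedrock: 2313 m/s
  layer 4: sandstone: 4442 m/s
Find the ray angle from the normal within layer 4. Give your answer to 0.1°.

21.3°

Snell's law across each interface conserves sin θ / V, so sin θ_4 = V_4·sin θ₁/V₁.
sin θ_4 = 4442 × sin 4.1° / 875 = 0.3630.
θ_4 = arcsin 0.3630 = 21.28°.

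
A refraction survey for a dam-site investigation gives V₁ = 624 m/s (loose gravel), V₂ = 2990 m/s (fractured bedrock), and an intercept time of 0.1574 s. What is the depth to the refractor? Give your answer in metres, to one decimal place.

50.2 m

h = tᵢ·V₁·V₂ / (2·√(V₂²−V₁²)).
√(V₂²−V₁²) = √(2990² − 624²) = 2924.2 m/s.
h = 0.1574 s × 624 × 2990 / (2 × 2924.2) = 50.21 m.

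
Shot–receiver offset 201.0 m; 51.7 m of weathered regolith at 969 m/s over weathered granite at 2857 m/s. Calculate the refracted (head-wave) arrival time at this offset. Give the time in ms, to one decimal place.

t = x/V₂ + 2h·√(V₂²−V₁²)/(V₁V₂).
√(V₂²−V₁²) = √(2857²−969²) = 2687.7 m/s; delay term = 2·51.7·2687.7/(969·2857) = 0.10038 s.
t = 201.0/2857 + 0.10038 = 0.17074 s.

170.7 ms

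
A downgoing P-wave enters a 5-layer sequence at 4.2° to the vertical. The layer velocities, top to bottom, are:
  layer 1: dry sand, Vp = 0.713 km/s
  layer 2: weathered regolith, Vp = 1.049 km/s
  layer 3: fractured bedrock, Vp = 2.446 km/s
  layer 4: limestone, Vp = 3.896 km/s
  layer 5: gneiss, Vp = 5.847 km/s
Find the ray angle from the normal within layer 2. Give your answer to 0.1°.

Ray parameter p = sin 4.2° / 0.713 = 1.0272e-01 s/km.
sin θ_2 = p·V_2 = 1.0272e-01 × 1.049 = 0.1078.
θ_2 = 6.19° from the vertical.

6.2°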